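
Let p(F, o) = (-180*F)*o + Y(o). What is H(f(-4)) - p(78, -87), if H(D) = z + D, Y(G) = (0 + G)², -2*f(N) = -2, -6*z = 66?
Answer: -1229059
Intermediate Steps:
z = -11 (z = -⅙*66 = -11)
f(N) = 1 (f(N) = -½*(-2) = 1)
Y(G) = G²
H(D) = -11 + D
p(F, o) = o² - 180*F*o (p(F, o) = (-180*F)*o + o² = -180*F*o + o² = o² - 180*F*o)
H(f(-4)) - p(78, -87) = (-11 + 1) - (-87)*(-87 - 180*78) = -10 - (-87)*(-87 - 14040) = -10 - (-87)*(-14127) = -10 - 1*1229049 = -10 - 1229049 = -1229059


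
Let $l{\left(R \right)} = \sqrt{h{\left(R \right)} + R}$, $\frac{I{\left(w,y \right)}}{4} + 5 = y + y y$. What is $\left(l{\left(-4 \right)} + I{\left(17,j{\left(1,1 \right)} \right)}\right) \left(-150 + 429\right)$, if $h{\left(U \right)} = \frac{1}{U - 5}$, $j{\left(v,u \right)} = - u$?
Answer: $-5580 + 93 i \sqrt{37} \approx -5580.0 + 565.7 i$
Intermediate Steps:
$h{\left(U \right)} = \frac{1}{-5 + U}$
$I{\left(w,y \right)} = -20 + 4 y + 4 y^{2}$ ($I{\left(w,y \right)} = -20 + 4 \left(y + y y\right) = -20 + 4 \left(y + y^{2}\right) = -20 + \left(4 y + 4 y^{2}\right) = -20 + 4 y + 4 y^{2}$)
$l{\left(R \right)} = \sqrt{R + \frac{1}{-5 + R}}$ ($l{\left(R \right)} = \sqrt{\frac{1}{-5 + R} + R} = \sqrt{R + \frac{1}{-5 + R}}$)
$\left(l{\left(-4 \right)} + I{\left(17,j{\left(1,1 \right)} \right)}\right) \left(-150 + 429\right) = \left(\sqrt{\frac{1 - 4 \left(-5 - 4\right)}{-5 - 4}} + \left(-20 + 4 \left(\left(-1\right) 1\right) + 4 \left(\left(-1\right) 1\right)^{2}\right)\right) \left(-150 + 429\right) = \left(\sqrt{\frac{1 - -36}{-9}} + \left(-20 + 4 \left(-1\right) + 4 \left(-1\right)^{2}\right)\right) 279 = \left(\sqrt{- \frac{1 + 36}{9}} - 20\right) 279 = \left(\sqrt{\left(- \frac{1}{9}\right) 37} - 20\right) 279 = \left(\sqrt{- \frac{37}{9}} - 20\right) 279 = \left(\frac{i \sqrt{37}}{3} - 20\right) 279 = \left(-20 + \frac{i \sqrt{37}}{3}\right) 279 = -5580 + 93 i \sqrt{37}$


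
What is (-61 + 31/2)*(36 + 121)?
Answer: -14287/2 ≈ -7143.5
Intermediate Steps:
(-61 + 31/2)*(36 + 121) = (-61 + 31*(1/2))*157 = (-61 + 31/2)*157 = -91/2*157 = -14287/2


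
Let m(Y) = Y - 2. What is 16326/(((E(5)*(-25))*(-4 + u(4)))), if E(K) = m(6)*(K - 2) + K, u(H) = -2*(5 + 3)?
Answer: 8163/4250 ≈ 1.9207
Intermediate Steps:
m(Y) = -2 + Y
u(H) = -16 (u(H) = -2*8 = -16)
E(K) = -8 + 5*K (E(K) = (-2 + 6)*(K - 2) + K = 4*(-2 + K) + K = (-8 + 4*K) + K = -8 + 5*K)
16326/(((E(5)*(-25))*(-4 + u(4)))) = 16326/((((-8 + 5*5)*(-25))*(-4 - 16))) = 16326/((((-8 + 25)*(-25))*(-20))) = 16326/(((17*(-25))*(-20))) = 16326/((-425*(-20))) = 16326/8500 = 16326*(1/8500) = 8163/4250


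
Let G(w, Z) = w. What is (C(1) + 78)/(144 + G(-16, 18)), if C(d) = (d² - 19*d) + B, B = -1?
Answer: 59/128 ≈ 0.46094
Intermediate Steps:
C(d) = -1 + d² - 19*d (C(d) = (d² - 19*d) - 1 = -1 + d² - 19*d)
(C(1) + 78)/(144 + G(-16, 18)) = ((-1 + 1² - 19*1) + 78)/(144 - 16) = ((-1 + 1 - 19) + 78)/128 = (-19 + 78)*(1/128) = 59*(1/128) = 59/128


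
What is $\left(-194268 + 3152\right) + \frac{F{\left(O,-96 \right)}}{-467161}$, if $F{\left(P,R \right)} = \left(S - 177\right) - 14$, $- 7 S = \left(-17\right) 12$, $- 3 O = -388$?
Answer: $- \frac{624973590599}{3270127} \approx -1.9112 \cdot 10^{5}$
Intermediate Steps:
$O = \frac{388}{3}$ ($O = \left(- \frac{1}{3}\right) \left(-388\right) = \frac{388}{3} \approx 129.33$)
$S = \frac{204}{7}$ ($S = - \frac{\left(-17\right) 12}{7} = \left(- \frac{1}{7}\right) \left(-204\right) = \frac{204}{7} \approx 29.143$)
$F{\left(P,R \right)} = - \frac{1133}{7}$ ($F{\left(P,R \right)} = \left(\frac{204}{7} - 177\right) - 14 = - \frac{1035}{7} - 14 = - \frac{1133}{7}$)
$\left(-194268 + 3152\right) + \frac{F{\left(O,-96 \right)}}{-467161} = \left(-194268 + 3152\right) - \frac{1133}{7 \left(-467161\right)} = -191116 - - \frac{1133}{3270127} = -191116 + \frac{1133}{3270127} = - \frac{624973590599}{3270127}$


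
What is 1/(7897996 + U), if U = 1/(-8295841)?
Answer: 8295841/65520519034635 ≈ 1.2661e-7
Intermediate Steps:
U = -1/8295841 ≈ -1.2054e-7
1/(7897996 + U) = 1/(7897996 - 1/8295841) = 1/(65520519034635/8295841) = 8295841/65520519034635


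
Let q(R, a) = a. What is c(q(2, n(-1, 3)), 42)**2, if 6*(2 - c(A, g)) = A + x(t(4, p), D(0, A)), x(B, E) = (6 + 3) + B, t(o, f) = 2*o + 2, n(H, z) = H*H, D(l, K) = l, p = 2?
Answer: 16/9 ≈ 1.7778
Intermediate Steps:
n(H, z) = H**2
t(o, f) = 2 + 2*o
x(B, E) = 9 + B
c(A, g) = -7/6 - A/6 (c(A, g) = 2 - (A + (9 + (2 + 2*4)))/6 = 2 - (A + (9 + (2 + 8)))/6 = 2 - (A + (9 + 10))/6 = 2 - (A + 19)/6 = 2 - (19 + A)/6 = 2 + (-19/6 - A/6) = -7/6 - A/6)
c(q(2, n(-1, 3)), 42)**2 = (-7/6 - 1/6*(-1)**2)**2 = (-7/6 - 1/6*1)**2 = (-7/6 - 1/6)**2 = (-4/3)**2 = 16/9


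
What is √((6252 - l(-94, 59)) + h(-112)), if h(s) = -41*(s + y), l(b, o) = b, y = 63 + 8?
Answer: √8027 ≈ 89.594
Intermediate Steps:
y = 71
h(s) = -2911 - 41*s (h(s) = -41*(s + 71) = -41*(71 + s) = -(2911 + 41*s) = -2911 - 41*s)
√((6252 - l(-94, 59)) + h(-112)) = √((6252 - 1*(-94)) + (-2911 - 41*(-112))) = √((6252 + 94) + (-2911 + 4592)) = √(6346 + 1681) = √8027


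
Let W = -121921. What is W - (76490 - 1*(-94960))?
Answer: -293371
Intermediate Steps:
W - (76490 - 1*(-94960)) = -121921 - (76490 - 1*(-94960)) = -121921 - (76490 + 94960) = -121921 - 1*171450 = -121921 - 171450 = -293371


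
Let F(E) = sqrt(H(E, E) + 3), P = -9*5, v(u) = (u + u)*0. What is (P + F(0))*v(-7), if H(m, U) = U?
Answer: 0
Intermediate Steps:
v(u) = 0 (v(u) = (2*u)*0 = 0)
P = -45
F(E) = sqrt(3 + E) (F(E) = sqrt(E + 3) = sqrt(3 + E))
(P + F(0))*v(-7) = (-45 + sqrt(3 + 0))*0 = (-45 + sqrt(3))*0 = 0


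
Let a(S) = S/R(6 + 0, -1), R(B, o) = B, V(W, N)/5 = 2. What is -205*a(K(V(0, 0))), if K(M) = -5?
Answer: 1025/6 ≈ 170.83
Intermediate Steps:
V(W, N) = 10 (V(W, N) = 5*2 = 10)
a(S) = S/6 (a(S) = S/(6 + 0) = S/6)
-205*a(K(V(0, 0))) = -205*(-5)/6 = -205*(-5/6) = 1025/6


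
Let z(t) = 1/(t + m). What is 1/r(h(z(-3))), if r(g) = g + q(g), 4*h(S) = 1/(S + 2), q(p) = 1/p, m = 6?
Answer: 84/793 ≈ 0.10593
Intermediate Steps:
z(t) = 1/(6 + t) (z(t) = 1/(t + 6) = 1/(6 + t))
h(S) = 1/(4*(2 + S)) (h(S) = 1/(4*(S + 2)) = 1/(4*(2 + S)))
r(g) = g + 1/g
1/r(h(z(-3))) = 1/(1/(4*(2 + 1/(6 - 3))) + 1/(1/(4*(2 + 1/(6 - 3))))) = 1/(1/(4*(2 + 1/3)) + 1/(1/(4*(2 + 1/3)))) = 1/(1/(4*(7/3)) + 1/(1/(4*(7/3)))) = 1/((1/4)*(3/7) + 1/((1/4)*(3/7))) = 1/(3/28 + 1/(3/28)) = 1/(3/28 + 28/3) = 1/(793/84) = 84/793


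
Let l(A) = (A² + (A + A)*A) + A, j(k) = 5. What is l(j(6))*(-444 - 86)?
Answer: -42400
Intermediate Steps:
l(A) = A + 3*A² (l(A) = (A² + (2*A)*A) + A = (A² + 2*A²) + A = 3*A² + A = A + 3*A²)
l(j(6))*(-444 - 86) = (5*(1 + 3*5))*(-444 - 86) = (5*(1 + 15))*(-530) = (5*16)*(-530) = 80*(-530) = -42400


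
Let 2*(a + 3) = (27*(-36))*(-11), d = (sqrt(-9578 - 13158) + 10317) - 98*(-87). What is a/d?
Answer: 100678149/355081385 - 149604*I*sqrt(29)/355081385 ≈ 0.28354 - 0.0022689*I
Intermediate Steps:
d = 18843 + 28*I*sqrt(29) (d = (sqrt(-22736) + 10317) + 8526 = (28*I*sqrt(29) + 10317) + 8526 = (10317 + 28*I*sqrt(29)) + 8526 = 18843 + 28*I*sqrt(29) ≈ 18843.0 + 150.78*I)
a = 5343 (a = -3 + ((27*(-36))*(-11))/2 = -3 + (-972*(-11))/2 = -3 + (1/2)*10692 = -3 + 5346 = 5343)
a/d = 5343/(18843 + 28*I*sqrt(29))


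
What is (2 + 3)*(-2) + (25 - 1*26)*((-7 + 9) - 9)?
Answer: -3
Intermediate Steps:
(2 + 3)*(-2) + (25 - 1*26)*((-7 + 9) - 9) = 5*(-2) + (25 - 26)*(2 - 9) = -10 - 1*(-7) = -10 + 7 = -3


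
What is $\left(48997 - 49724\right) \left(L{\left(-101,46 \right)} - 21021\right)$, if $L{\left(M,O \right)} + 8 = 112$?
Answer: $15206659$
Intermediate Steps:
$L{\left(M,O \right)} = 104$ ($L{\left(M,O \right)} = -8 + 112 = 104$)
$\left(48997 - 49724\right) \left(L{\left(-101,46 \right)} - 21021\right) = \left(48997 - 49724\right) \left(104 - 21021\right) = \left(-727\right) \left(-20917\right) = 15206659$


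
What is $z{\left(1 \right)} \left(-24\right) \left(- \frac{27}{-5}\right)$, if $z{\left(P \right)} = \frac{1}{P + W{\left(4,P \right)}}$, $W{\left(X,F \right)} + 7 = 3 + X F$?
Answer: $- \frac{648}{5} \approx -129.6$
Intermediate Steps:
$W{\left(X,F \right)} = -4 + F X$ ($W{\left(X,F \right)} = -7 + \left(3 + X F\right) = -7 + \left(3 + F X\right) = -4 + F X$)
$z{\left(P \right)} = \frac{1}{-4 + 5 P}$ ($z{\left(P \right)} = \frac{1}{P + \left(-4 + P 4\right)} = \frac{1}{P + \left(-4 + 4 P\right)} = \frac{1}{-4 + 5 P}$)
$z{\left(1 \right)} \left(-24\right) \left(- \frac{27}{-5}\right) = \frac{1}{-4 + 5 \cdot 1} \left(-24\right) \left(- \frac{27}{-5}\right) = \frac{1}{-4 + 5} \left(-24\right) \left(\left(-27\right) \left(- \frac{1}{5}\right)\right) = 1^{-1} \left(-24\right) \frac{27}{5} = 1 \left(-24\right) \frac{27}{5} = \left(-24\right) \frac{27}{5} = - \frac{648}{5}$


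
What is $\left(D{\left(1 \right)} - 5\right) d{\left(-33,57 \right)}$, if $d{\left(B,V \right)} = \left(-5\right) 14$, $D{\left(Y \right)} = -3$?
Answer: $560$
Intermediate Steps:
$d{\left(B,V \right)} = -70$
$\left(D{\left(1 \right)} - 5\right) d{\left(-33,57 \right)} = \left(-3 - 5\right) \left(-70\right) = \left(-8\right) \left(-70\right) = 560$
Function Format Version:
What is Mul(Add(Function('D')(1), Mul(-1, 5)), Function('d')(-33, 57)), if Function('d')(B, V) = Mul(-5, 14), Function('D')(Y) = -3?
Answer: 560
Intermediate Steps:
Function('d')(B, V) = -70
Mul(Add(Function('D')(1), Mul(-1, 5)), Function('d')(-33, 57)) = Mul(Add(-3, Mul(-1, 5)), -70) = Mul(Add(-3, -5), -70) = Mul(-8, -70) = 560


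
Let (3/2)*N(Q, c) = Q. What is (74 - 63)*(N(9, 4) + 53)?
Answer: 649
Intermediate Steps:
N(Q, c) = 2*Q/3
(74 - 63)*(N(9, 4) + 53) = (74 - 63)*((⅔)*9 + 53) = 11*(6 + 53) = 11*59 = 649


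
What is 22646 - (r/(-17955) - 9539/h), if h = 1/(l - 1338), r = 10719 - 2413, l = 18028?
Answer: 2858948731286/17955 ≈ 1.5923e+8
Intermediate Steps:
r = 8306
h = 1/16690 (h = 1/(18028 - 1338) = 1/16690 ≈ 5.9916e-5)
22646 - (r/(-17955) - 9539/h) = 22646 - (8306/(-17955) - 9539/1/16690) = 22646 - (8306*(-1/17955) - 9539*16690) = 22646 - (-8306/17955 - 159205910) = 22646 - 1*(-2858542122356/17955) = 22646 + 2858542122356/17955 = 2858948731286/17955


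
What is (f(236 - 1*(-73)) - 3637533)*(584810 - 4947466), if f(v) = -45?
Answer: 15869501487168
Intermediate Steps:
(f(236 - 1*(-73)) - 3637533)*(584810 - 4947466) = (-45 - 3637533)*(584810 - 4947466) = -3637578*(-4362656) = 15869501487168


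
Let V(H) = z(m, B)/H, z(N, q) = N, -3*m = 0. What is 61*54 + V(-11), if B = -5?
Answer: 3294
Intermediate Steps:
m = 0 (m = -⅓*0 = 0)
V(H) = 0 (V(H) = 0/H = 0)
61*54 + V(-11) = 61*54 + 0 = 3294 + 0 = 3294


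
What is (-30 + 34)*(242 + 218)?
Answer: 1840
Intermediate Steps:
(-30 + 34)*(242 + 218) = 4*460 = 1840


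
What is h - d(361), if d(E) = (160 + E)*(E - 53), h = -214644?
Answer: -375112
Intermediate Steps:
d(E) = (-53 + E)*(160 + E) (d(E) = (160 + E)*(-53 + E) = (-53 + E)*(160 + E))
h - d(361) = -214644 - (-8480 + 361**2 + 107*361) = -214644 - (-8480 + 130321 + 38627) = -214644 - 1*160468 = -214644 - 160468 = -375112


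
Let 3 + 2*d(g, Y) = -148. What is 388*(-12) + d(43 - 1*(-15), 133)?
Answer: -9463/2 ≈ -4731.5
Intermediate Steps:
d(g, Y) = -151/2 (d(g, Y) = -3/2 + (½)*(-148) = -3/2 - 74 = -151/2)
388*(-12) + d(43 - 1*(-15), 133) = 388*(-12) - 151/2 = -4656 - 151/2 = -9463/2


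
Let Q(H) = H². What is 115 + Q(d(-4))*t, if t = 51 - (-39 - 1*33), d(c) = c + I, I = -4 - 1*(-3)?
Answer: 3190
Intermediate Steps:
I = -1 (I = -4 + 3 = -1)
d(c) = -1 + c (d(c) = c - 1 = -1 + c)
t = 123 (t = 51 - (-39 - 33) = 51 - 1*(-72) = 51 + 72 = 123)
115 + Q(d(-4))*t = 115 + (-1 - 4)²*123 = 115 + (-5)²*123 = 115 + 25*123 = 115 + 3075 = 3190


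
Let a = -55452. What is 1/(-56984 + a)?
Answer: -1/112436 ≈ -8.8939e-6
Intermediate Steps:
1/(-56984 + a) = 1/(-56984 - 55452) = 1/(-112436) = -1/112436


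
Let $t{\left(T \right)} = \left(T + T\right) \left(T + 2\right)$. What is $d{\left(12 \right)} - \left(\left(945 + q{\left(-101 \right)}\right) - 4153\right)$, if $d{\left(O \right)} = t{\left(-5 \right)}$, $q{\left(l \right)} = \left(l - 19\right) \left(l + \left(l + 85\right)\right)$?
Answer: $-10802$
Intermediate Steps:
$q{\left(l \right)} = \left(-19 + l\right) \left(85 + 2 l\right)$ ($q{\left(l \right)} = \left(-19 + l\right) \left(l + \left(85 + l\right)\right) = \left(-19 + l\right) \left(85 + 2 l\right)$)
$t{\left(T \right)} = 2 T \left(2 + T\right)$
$d{\left(O \right)} = 30$ ($d{\left(O \right)} = 2 \left(-5\right) \left(2 - 5\right) = 2 \left(-5\right) \left(-3\right) = 30$)
$d{\left(12 \right)} - \left(\left(945 + q{\left(-101 \right)}\right) - 4153\right) = 30 - \left(\left(945 + \left(-1615 + 2 \left(-101\right)^{2} + 47 \left(-101\right)\right)\right) - 4153\right) = 30 - \left(\left(945 - -14040\right) - 4153\right) = 30 - \left(\left(945 + 14040\right) - 4153\right) = 30 - \left(14985 - 4153\right) = 30 - 10832 = -10802$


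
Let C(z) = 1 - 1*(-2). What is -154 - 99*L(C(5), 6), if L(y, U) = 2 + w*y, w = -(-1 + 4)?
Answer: 539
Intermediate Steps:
C(z) = 3 (C(z) = 1 + 2 = 3)
w = -3 (w = -1*3 = -3)
L(y, U) = 2 - 3*y
-154 - 99*L(C(5), 6) = -154 - 99*(2 - 3*3) = -154 - 99*(2 - 9) = -154 - 99*(-7) = -154 + 693 = 539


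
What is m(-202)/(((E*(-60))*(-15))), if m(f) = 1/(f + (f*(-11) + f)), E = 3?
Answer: 1/4908600 ≈ 2.0372e-7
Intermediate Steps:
m(f) = -1/(9*f) (m(f) = 1/(f + (-11*f + f)) = 1/(f - 10*f) = 1/(-9*f) = -1/(9*f))
m(-202)/(((E*(-60))*(-15))) = (-⅑/(-202))/(((3*(-60))*(-15))) = (-⅑*(-1/202))/((-180*(-15))) = (1/1818)/2700 = (1/1818)*(1/2700) = 1/4908600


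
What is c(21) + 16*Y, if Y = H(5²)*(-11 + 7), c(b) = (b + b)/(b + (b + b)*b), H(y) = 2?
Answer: -5502/43 ≈ -127.95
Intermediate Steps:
c(b) = 2*b/(b + 2*b²) (c(b) = (2*b)/(b + (2*b)*b) = (2*b)/(b + 2*b²) = 2*b/(b + 2*b²))
Y = -8 (Y = 2*(-11 + 7) = 2*(-4) = -8)
c(21) + 16*Y = 2/(1 + 2*21) + 16*(-8) = 2/(1 + 42) - 128 = 2/43 - 128 = -5502/43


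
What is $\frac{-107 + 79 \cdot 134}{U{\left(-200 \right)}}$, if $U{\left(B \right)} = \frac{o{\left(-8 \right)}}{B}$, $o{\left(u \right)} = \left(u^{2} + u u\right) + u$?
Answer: $-17465$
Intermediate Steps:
$o{\left(u \right)} = u + 2 u^{2}$ ($o{\left(u \right)} = \left(u^{2} + u^{2}\right) + u = 2 u^{2} + u = u + 2 u^{2}$)
$U{\left(B \right)} = \frac{120}{B}$ ($U{\left(B \right)} = \frac{\left(-8\right) \left(1 + 2 \left(-8\right)\right)}{B} = \frac{\left(-8\right) \left(1 - 16\right)}{B} = \frac{\left(-8\right) \left(-15\right)}{B} = \frac{120}{B}$)
$\frac{-107 + 79 \cdot 134}{U{\left(-200 \right)}} = \frac{-107 + 79 \cdot 134}{120 \frac{1}{-200}} = \frac{-107 + 10586}{120 \left(- \frac{1}{200}\right)} = \frac{10479}{- \frac{3}{5}} = 10479 \left(- \frac{5}{3}\right) = -17465$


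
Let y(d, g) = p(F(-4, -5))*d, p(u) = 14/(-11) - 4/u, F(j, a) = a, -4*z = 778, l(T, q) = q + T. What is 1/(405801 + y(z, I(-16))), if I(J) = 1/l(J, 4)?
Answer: 55/22324112 ≈ 2.4637e-6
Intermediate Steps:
l(T, q) = T + q
z = -389/2 (z = -1/4*778 = -389/2 ≈ -194.50)
p(u) = -14/11 - 4/u (p(u) = 14*(-1/11) - 4/u = -14/11 - 4/u)
I(J) = 1/(4 + J) (I(J) = 1/(J + 4) = 1/(4 + J))
y(d, g) = -26*d/55 (y(d, g) = (-14/11 - 4/(-5))*d = (-14/11 - 4*(-1/5))*d = (-14/11 + 4/5)*d = -26*d/55)
1/(405801 + y(z, I(-16))) = 1/(405801 - 26/55*(-389/2)) = 1/(405801 + 5057/55) = 1/(22324112/55) = 55/22324112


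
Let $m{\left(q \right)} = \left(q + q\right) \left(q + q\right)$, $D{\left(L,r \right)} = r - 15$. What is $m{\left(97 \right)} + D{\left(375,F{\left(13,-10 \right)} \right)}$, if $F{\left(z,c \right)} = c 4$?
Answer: $37581$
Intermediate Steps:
$F{\left(z,c \right)} = 4 c$
$D{\left(L,r \right)} = -15 + r$
$m{\left(q \right)} = 4 q^{2}$ ($m{\left(q \right)} = 2 q 2 q = 4 q^{2}$)
$m{\left(97 \right)} + D{\left(375,F{\left(13,-10 \right)} \right)} = 4 \cdot 97^{2} + \left(-15 + 4 \left(-10\right)\right) = 4 \cdot 9409 - 55 = 37636 - 55 = 37581$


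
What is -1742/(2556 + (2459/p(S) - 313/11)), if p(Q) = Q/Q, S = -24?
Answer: -9581/27426 ≈ -0.34934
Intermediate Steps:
p(Q) = 1
-1742/(2556 + (2459/p(S) - 313/11)) = -1742/(2556 + (2459/1 - 313/11)) = -1742/(2556 + (2459*1 - 313*1/11)) = -1742/(2556 + (2459 - 313/11)) = -1742/(2556 + 26736/11) = -1742/54852/11 = -1742*11/54852 = -9581/27426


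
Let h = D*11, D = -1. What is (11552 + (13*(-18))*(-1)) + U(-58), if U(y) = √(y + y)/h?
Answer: 11786 - 2*I*√29/11 ≈ 11786.0 - 0.97912*I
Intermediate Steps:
h = -11 (h = -1*11 = -11)
U(y) = -√2*√y/11 (U(y) = √(y + y)/(-11) = √(2*y)*(-1/11) = (√2*√y)*(-1/11) = -√2*√y/11)
(11552 + (13*(-18))*(-1)) + U(-58) = (11552 + (13*(-18))*(-1)) - √2*√(-58)/11 = (11552 - 234*(-1)) - √2*I*√58/11 = (11552 + 234) - 2*I*√29/11 = 11786 - 2*I*√29/11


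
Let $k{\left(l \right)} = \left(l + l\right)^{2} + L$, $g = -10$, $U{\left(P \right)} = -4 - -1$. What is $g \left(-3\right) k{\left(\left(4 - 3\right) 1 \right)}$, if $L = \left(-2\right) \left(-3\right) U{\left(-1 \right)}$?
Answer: $-420$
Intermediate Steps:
$U{\left(P \right)} = -3$ ($U{\left(P \right)} = -4 + 1 = -3$)
$L = -18$ ($L = \left(-2\right) \left(-3\right) \left(-3\right) = 6 \left(-3\right) = -18$)
$k{\left(l \right)} = -18 + 4 l^{2}$ ($k{\left(l \right)} = \left(l + l\right)^{2} - 18 = \left(2 l\right)^{2} - 18 = 4 l^{2} - 18 = -18 + 4 l^{2}$)
$g \left(-3\right) k{\left(\left(4 - 3\right) 1 \right)} = \left(-10\right) \left(-3\right) \left(-18 + 4 \left(\left(4 - 3\right) 1\right)^{2}\right) = 30 \left(-18 + 4 \left(1 \cdot 1\right)^{2}\right) = 30 \left(-18 + 4 \cdot 1^{2}\right) = 30 \left(-18 + 4 \cdot 1\right) = 30 \left(-18 + 4\right) = 30 \left(-14\right) = -420$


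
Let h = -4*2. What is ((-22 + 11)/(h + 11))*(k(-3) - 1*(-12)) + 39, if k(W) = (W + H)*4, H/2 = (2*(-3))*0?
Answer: 39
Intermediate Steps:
H = 0 (H = 2*((2*(-3))*0) = 2*(-6*0) = 2*0 = 0)
h = -8
k(W) = 4*W (k(W) = (W + 0)*4 = W*4 = 4*W)
((-22 + 11)/(h + 11))*(k(-3) - 1*(-12)) + 39 = ((-22 + 11)/(-8 + 11))*(4*(-3) - 1*(-12)) + 39 = (-11/3)*(-12 + 12) + 39 = -11*⅓*0 + 39 = -11/3*0 + 39 = 0 + 39 = 39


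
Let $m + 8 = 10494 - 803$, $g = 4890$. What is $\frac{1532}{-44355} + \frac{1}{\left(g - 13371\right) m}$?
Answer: $- \frac{41936739197}{1214166717555} \approx -0.03454$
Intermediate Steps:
$m = 9683$ ($m = -8 + \left(10494 - 803\right) = -8 + 9691 = 9683$)
$\frac{1532}{-44355} + \frac{1}{\left(g - 13371\right) m} = \frac{1532}{-44355} + \frac{1}{\left(4890 - 13371\right) 9683} = 1532 \left(- \frac{1}{44355}\right) + \frac{1}{-8481} \cdot \frac{1}{9683} = - \frac{1532}{44355} - \frac{1}{82121523} = - \frac{41936739197}{1214166717555}$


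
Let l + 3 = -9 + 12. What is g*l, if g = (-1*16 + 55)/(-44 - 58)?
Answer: 0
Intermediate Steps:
g = -13/34 (g = (-16 + 55)/(-102) = 39*(-1/102) = -13/34 ≈ -0.38235)
l = 0 (l = -3 + (-9 + 12) = -3 + 3 = 0)
g*l = -13/34*0 = 0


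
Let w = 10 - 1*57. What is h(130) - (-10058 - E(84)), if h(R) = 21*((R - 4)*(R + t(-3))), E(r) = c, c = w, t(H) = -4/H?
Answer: 357519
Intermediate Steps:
w = -47 (w = 10 - 57 = -47)
c = -47
E(r) = -47
h(R) = 21*(-4 + R)*(4/3 + R) (h(R) = 21*((R - 4)*(R - 4/(-3))) = 21*((-4 + R)*(R - 4*(-⅓))) = 21*((-4 + R)*(R + 4/3)) = 21*((-4 + R)*(4/3 + R)) = 21*(-4 + R)*(4/3 + R))
h(130) - (-10058 - E(84)) = (-112 - 56*130 + 21*130²) - (-10058 - 1*(-47)) = (-112 - 7280 + 21*16900) - (-10058 + 47) = (-112 - 7280 + 354900) - 1*(-10011) = 347508 + 10011 = 357519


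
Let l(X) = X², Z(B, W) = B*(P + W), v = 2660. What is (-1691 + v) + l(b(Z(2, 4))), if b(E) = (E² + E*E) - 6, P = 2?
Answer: 80493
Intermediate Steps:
Z(B, W) = B*(2 + W)
b(E) = -6 + 2*E² (b(E) = (E² + E²) - 6 = 2*E² - 6 = -6 + 2*E²)
(-1691 + v) + l(b(Z(2, 4))) = (-1691 + 2660) + (-6 + 2*(2*(2 + 4))²)² = 969 + (-6 + 2*(2*6)²)² = 969 + (-6 + 2*12²)² = 969 + (-6 + 2*144)² = 969 + (-6 + 288)² = 969 + 282² = 969 + 79524 = 80493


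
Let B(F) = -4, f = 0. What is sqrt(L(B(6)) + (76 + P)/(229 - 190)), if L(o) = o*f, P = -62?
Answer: sqrt(546)/39 ≈ 0.59914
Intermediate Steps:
L(o) = 0 (L(o) = o*0 = 0)
sqrt(L(B(6)) + (76 + P)/(229 - 190)) = sqrt(0 + (76 - 62)/(229 - 190)) = sqrt(0 + 14/39) = sqrt(14/39) = sqrt(546)/39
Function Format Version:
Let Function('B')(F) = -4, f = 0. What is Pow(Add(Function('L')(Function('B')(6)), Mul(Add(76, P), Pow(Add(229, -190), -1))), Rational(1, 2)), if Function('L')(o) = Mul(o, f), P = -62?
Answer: Mul(Rational(1, 39), Pow(546, Rational(1, 2))) ≈ 0.59914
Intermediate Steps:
Function('L')(o) = 0 (Function('L')(o) = Mul(o, 0) = 0)
Pow(Add(Function('L')(Function('B')(6)), Mul(Add(76, P), Pow(Add(229, -190), -1))), Rational(1, 2)) = Pow(Add(0, Mul(Add(76, -62), Pow(Add(229, -190), -1))), Rational(1, 2)) = Pow(Add(0, Mul(14, Pow(39, -1))), Rational(1, 2)) = Pow(Add(0, Mul(14, Rational(1, 39))), Rational(1, 2)) = Pow(Add(0, Rational(14, 39)), Rational(1, 2)) = Pow(Rational(14, 39), Rational(1, 2)) = Mul(Rational(1, 39), Pow(546, Rational(1, 2)))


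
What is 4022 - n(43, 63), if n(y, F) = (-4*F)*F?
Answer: 19898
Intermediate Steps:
n(y, F) = -4*F**2
4022 - n(43, 63) = 4022 - (-4)*63**2 = 4022 - (-4)*3969 = 4022 - 1*(-15876) = 4022 + 15876 = 19898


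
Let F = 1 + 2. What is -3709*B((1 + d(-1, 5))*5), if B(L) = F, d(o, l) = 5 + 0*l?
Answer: -11127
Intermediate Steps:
d(o, l) = 5 (d(o, l) = 5 + 0 = 5)
F = 3
B(L) = 3
-3709*B((1 + d(-1, 5))*5) = -3709*3 = -11127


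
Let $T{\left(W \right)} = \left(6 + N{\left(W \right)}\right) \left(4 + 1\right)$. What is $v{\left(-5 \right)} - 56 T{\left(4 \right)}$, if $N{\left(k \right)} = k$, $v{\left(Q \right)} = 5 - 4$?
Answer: $-2799$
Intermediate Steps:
$v{\left(Q \right)} = 1$
$T{\left(W \right)} = 30 + 5 W$ ($T{\left(W \right)} = \left(6 + W\right) \left(4 + 1\right) = \left(6 + W\right) 5 = 30 + 5 W$)
$v{\left(-5 \right)} - 56 T{\left(4 \right)} = 1 - 56 \left(30 + 5 \cdot 4\right) = 1 - 56 \left(30 + 20\right) = 1 - 2800 = -2799$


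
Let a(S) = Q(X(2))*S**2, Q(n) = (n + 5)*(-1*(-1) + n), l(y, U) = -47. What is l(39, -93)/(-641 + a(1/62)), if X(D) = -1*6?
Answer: 180668/2463999 ≈ 0.073323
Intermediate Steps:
X(D) = -6
Q(n) = (1 + n)*(5 + n) (Q(n) = (5 + n)*(1 + n) = (1 + n)*(5 + n))
a(S) = 5*S**2 (a(S) = (5 + (-6)**2 + 6*(-6))*S**2 = (5 + 36 - 36)*S**2 = 5*S**2)
l(39, -93)/(-641 + a(1/62)) = -47/(-641 + 5*(1/62)**2) = -47/(-641 + 5*(1/3844)) = -47/(-641 + 5/3844) = -47/(-2463999/3844) = -47*(-3844/2463999) = 180668/2463999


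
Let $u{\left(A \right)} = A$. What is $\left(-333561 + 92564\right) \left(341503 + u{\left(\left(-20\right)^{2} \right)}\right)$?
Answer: $-82397597291$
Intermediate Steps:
$\left(-333561 + 92564\right) \left(341503 + u{\left(\left(-20\right)^{2} \right)}\right) = \left(-333561 + 92564\right) \left(341503 + \left(-20\right)^{2}\right) = - 240997 \left(341503 + 400\right) = \left(-240997\right) 341903 = -82397597291$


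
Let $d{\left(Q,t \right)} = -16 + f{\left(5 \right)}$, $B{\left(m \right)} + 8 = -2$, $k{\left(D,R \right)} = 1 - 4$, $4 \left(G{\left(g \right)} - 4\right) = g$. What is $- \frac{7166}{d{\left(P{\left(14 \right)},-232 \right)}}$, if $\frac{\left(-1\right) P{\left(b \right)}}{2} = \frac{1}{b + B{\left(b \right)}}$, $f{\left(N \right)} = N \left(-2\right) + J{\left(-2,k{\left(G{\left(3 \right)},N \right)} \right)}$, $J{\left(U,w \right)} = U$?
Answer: $\frac{3583}{14} \approx 255.93$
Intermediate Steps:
$G{\left(g \right)} = 4 + \frac{g}{4}$
$k{\left(D,R \right)} = -3$ ($k{\left(D,R \right)} = 1 - 4 = -3$)
$B{\left(m \right)} = -10$ ($B{\left(m \right)} = -8 - 2 = -10$)
$f{\left(N \right)} = -2 - 2 N$ ($f{\left(N \right)} = N \left(-2\right) - 2 = - 2 N - 2 = -2 - 2 N$)
$P{\left(b \right)} = - \frac{2}{-10 + b}$ ($P{\left(b \right)} = - \frac{2}{b - 10} = - \frac{2}{-10 + b}$)
$d{\left(Q,t \right)} = -28$ ($d{\left(Q,t \right)} = -16 - 12 = -28$)
$- \frac{7166}{d{\left(P{\left(14 \right)},-232 \right)}} = - \frac{7166}{-28} = \left(-7166\right) \left(- \frac{1}{28}\right) = \frac{3583}{14}$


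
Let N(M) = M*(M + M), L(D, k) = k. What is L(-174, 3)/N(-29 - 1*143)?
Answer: 3/59168 ≈ 5.0703e-5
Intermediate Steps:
N(M) = 2*M² (N(M) = M*(2*M) = 2*M²)
L(-174, 3)/N(-29 - 1*143) = 3/((2*(-29 - 1*143)²)) = 3/((2*(-29 - 143)²)) = 3/((2*(-172)²)) = 3/((2*29584)) = 3/59168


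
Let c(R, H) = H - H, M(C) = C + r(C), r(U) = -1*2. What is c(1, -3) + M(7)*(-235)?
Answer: -1175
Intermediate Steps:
r(U) = -2
M(C) = -2 + C (M(C) = C - 2 = -2 + C)
c(R, H) = 0
c(1, -3) + M(7)*(-235) = 0 + (-2 + 7)*(-235) = 0 + 5*(-235) = 0 - 1175 = -1175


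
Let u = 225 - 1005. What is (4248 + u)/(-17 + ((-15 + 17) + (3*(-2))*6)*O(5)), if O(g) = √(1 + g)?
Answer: 204/23 - 408*√6/23 ≈ -34.582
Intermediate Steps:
u = -780
(4248 + u)/(-17 + ((-15 + 17) + (3*(-2))*6)*O(5)) = (4248 - 780)/(-17 + ((-15 + 17) + (3*(-2))*6)*√(1 + 5)) = 3468/(-17 + (2 - 6*6)*√6) = 3468/(-17 + (2 - 36)*√6) = 3468/(-17 - 34*√6)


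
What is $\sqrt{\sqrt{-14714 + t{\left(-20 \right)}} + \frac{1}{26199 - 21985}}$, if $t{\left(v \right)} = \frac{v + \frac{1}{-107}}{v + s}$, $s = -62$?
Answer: $\frac{\sqrt{1655136134 + 794933174 i \sqrt{1132710195130}}}{2640974} \approx 7.7878 + 7.7878 i$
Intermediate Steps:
$t{\left(v \right)} = \frac{- \frac{1}{107} + v}{-62 + v}$ ($t{\left(v \right)} = \frac{v + \frac{1}{-107}}{v - 62} = \frac{v - \frac{1}{107}}{-62 + v} = \frac{- \frac{1}{107} + v}{-62 + v}$)
$\sqrt{\sqrt{-14714 + t{\left(-20 \right)}} + \frac{1}{26199 - 21985}} = \sqrt{\sqrt{-14714 + \frac{- \frac{1}{107} - 20}{-62 - 20}} + \frac{1}{26199 - 21985}} = \sqrt{\sqrt{-14714 + \frac{1}{-82} \left(- \frac{2141}{107}\right)} + \frac{1}{4214}} = \sqrt{\sqrt{-14714 - - \frac{2141}{8774}} + \frac{1}{4214}} = \sqrt{\sqrt{-14714 + \frac{2141}{8774}} + \frac{1}{4214}} = \sqrt{\sqrt{- \frac{129098495}{8774}} + \frac{1}{4214}} = \sqrt{\frac{i \sqrt{1132710195130}}{8774} + \frac{1}{4214}} = \sqrt{\frac{1}{4214} + \frac{i \sqrt{1132710195130}}{8774}}$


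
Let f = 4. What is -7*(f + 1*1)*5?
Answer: -175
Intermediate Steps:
-7*(f + 1*1)*5 = -7*(4 + 1*1)*5 = -7*(4 + 1)*5 = -7*5*5 = -35*5 = -175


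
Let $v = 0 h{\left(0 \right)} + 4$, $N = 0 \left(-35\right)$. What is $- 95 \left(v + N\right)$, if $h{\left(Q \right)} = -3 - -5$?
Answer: $-380$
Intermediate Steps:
$N = 0$
$h{\left(Q \right)} = 2$ ($h{\left(Q \right)} = -3 + 5 = 2$)
$v = 4$ ($v = 0 \cdot 2 + 4 = 0 + 4 = 4$)
$- 95 \left(v + N\right) = - 95 \left(4 + 0\right) = \left(-95\right) 4 = -380$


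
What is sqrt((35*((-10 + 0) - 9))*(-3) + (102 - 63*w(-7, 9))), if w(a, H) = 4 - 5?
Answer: 12*sqrt(15) ≈ 46.476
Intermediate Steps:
w(a, H) = -1
sqrt((35*((-10 + 0) - 9))*(-3) + (102 - 63*w(-7, 9))) = sqrt((35*((-10 + 0) - 9))*(-3) + (102 - 63*(-1))) = sqrt((35*(-10 - 9))*(-3) + (102 + 63)) = sqrt((35*(-19))*(-3) + 165) = sqrt(-665*(-3) + 165) = sqrt(1995 + 165) = sqrt(2160) = 12*sqrt(15)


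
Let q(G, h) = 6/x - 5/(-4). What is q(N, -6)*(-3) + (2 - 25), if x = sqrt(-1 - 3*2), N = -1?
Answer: -107/4 + 18*I*sqrt(7)/7 ≈ -26.75 + 6.8034*I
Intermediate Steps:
x = I*sqrt(7) (x = sqrt(-1 - 6) = sqrt(-7) = I*sqrt(7) ≈ 2.6458*I)
q(G, h) = 5/4 - 6*I*sqrt(7)/7 (q(G, h) = 6/((I*sqrt(7))) - 5/(-4) = 6*(-I*sqrt(7)/7) - 5*(-1/4) = -6*I*sqrt(7)/7 + 5/4 = 5/4 - 6*I*sqrt(7)/7)
q(N, -6)*(-3) + (2 - 25) = (5/4 - 6*I*sqrt(7)/7)*(-3) + (2 - 25) = (-15/4 + 18*I*sqrt(7)/7) - 23 = -107/4 + 18*I*sqrt(7)/7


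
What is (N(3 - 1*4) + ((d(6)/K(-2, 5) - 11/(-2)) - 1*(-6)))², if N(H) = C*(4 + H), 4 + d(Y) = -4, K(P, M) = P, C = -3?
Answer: 169/4 ≈ 42.250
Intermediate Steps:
d(Y) = -8 (d(Y) = -4 - 4 = -8)
N(H) = -12 - 3*H (N(H) = -3*(4 + H) = -12 - 3*H)
(N(3 - 1*4) + ((d(6)/K(-2, 5) - 11/(-2)) - 1*(-6)))² = ((-12 - 3*(3 - 1*4)) + ((-8/(-2) - 11/(-2)) - 1*(-6)))² = ((-12 - 3*(3 - 4)) + ((-8*(-½) - 11*(-½)) + 6))² = ((-12 - 3*(-1)) + ((4 + 11/2) + 6))² = ((-12 + 3) + (19/2 + 6))² = (-9 + 31/2)² = (13/2)² = 169/4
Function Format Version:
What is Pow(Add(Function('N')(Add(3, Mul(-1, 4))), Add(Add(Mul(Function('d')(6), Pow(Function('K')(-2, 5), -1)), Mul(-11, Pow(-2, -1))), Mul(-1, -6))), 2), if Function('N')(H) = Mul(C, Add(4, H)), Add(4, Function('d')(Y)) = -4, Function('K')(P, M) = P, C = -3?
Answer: Rational(169, 4) ≈ 42.250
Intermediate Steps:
Function('d')(Y) = -8 (Function('d')(Y) = Add(-4, -4) = -8)
Function('N')(H) = Add(-12, Mul(-3, H)) (Function('N')(H) = Mul(-3, Add(4, H)) = Add(-12, Mul(-3, H)))
Pow(Add(Function('N')(Add(3, Mul(-1, 4))), Add(Add(Mul(Function('d')(6), Pow(Function('K')(-2, 5), -1)), Mul(-11, Pow(-2, -1))), Mul(-1, -6))), 2) = Pow(Add(Add(-12, Mul(-3, Add(3, Mul(-1, 4)))), Add(Add(Mul(-8, Pow(-2, -1)), Mul(-11, Pow(-2, -1))), Mul(-1, -6))), 2) = Pow(Add(Add(-12, Mul(-3, Add(3, -4))), Add(Add(Mul(-8, Rational(-1, 2)), Mul(-11, Rational(-1, 2))), 6)), 2) = Pow(Add(Add(-12, Mul(-3, -1)), Add(Add(4, Rational(11, 2)), 6)), 2) = Pow(Add(Add(-12, 3), Add(Rational(19, 2), 6)), 2) = Pow(Add(-9, Rational(31, 2)), 2) = Pow(Rational(13, 2), 2) = Rational(169, 4)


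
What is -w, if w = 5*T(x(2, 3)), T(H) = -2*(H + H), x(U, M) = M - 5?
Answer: -40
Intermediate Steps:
x(U, M) = -5 + M
T(H) = -4*H
w = 40 (w = 5*(-4*(-5 + 3)) = 5*(-4*(-2)) = 5*8 = 40)
-w = -1*40 = -40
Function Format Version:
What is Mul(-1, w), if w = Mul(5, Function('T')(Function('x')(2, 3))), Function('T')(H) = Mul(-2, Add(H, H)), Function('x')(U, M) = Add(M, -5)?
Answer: -40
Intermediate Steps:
Function('x')(U, M) = Add(-5, M)
Function('T')(H) = Mul(-4, H) (Function('T')(H) = Mul(-2, Mul(2, H)) = Mul(-4, H))
w = 40 (w = Mul(5, Mul(-4, Add(-5, 3))) = Mul(5, Mul(-4, -2)) = Mul(5, 8) = 40)
Mul(-1, w) = Mul(-1, 40) = -40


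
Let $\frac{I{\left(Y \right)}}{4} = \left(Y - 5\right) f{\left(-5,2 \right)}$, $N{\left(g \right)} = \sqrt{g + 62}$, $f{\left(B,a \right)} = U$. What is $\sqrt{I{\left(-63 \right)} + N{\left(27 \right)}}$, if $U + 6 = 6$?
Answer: $\sqrt[4]{89} \approx 3.0715$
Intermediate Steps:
$U = 0$ ($U = -6 + 6 = 0$)
$f{\left(B,a \right)} = 0$
$N{\left(g \right)} = \sqrt{62 + g}$
$I{\left(Y \right)} = 0$ ($I{\left(Y \right)} = 4 \left(Y - 5\right) 0 = 4 \left(-5 + Y\right) 0 = 4 \cdot 0 = 0$)
$\sqrt{I{\left(-63 \right)} + N{\left(27 \right)}} = \sqrt{0 + \sqrt{62 + 27}} = \sqrt{0 + \sqrt{89}} = \sqrt{\sqrt{89}} = \sqrt[4]{89}$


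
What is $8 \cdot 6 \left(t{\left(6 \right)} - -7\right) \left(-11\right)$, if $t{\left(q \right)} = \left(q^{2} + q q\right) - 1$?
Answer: $-41184$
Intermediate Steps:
$t{\left(q \right)} = -1 + 2 q^{2}$ ($t{\left(q \right)} = \left(q^{2} + q^{2}\right) - 1 = 2 q^{2} - 1 = -1 + 2 q^{2}$)
$8 \cdot 6 \left(t{\left(6 \right)} - -7\right) \left(-11\right) = 8 \cdot 6 \left(\left(-1 + 2 \cdot 6^{2}\right) - -7\right) \left(-11\right) = 48 \left(\left(-1 + 2 \cdot 36\right) + 7\right) \left(-11\right) = 48 \left(\left(-1 + 72\right) + 7\right) \left(-11\right) = 48 \left(71 + 7\right) \left(-11\right) = 48 \cdot 78 \left(-11\right) = 3744 \left(-11\right) = -41184$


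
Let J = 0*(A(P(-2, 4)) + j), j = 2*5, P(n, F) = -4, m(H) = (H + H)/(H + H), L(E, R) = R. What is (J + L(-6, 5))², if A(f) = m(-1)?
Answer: 25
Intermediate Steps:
m(H) = 1 (m(H) = (2*H)/((2*H)) = (2*H)*(1/(2*H)) = 1)
A(f) = 1
j = 10
J = 0 (J = 0*(1 + 10) = 0*11 = 0)
(J + L(-6, 5))² = (0 + 5)² = 5² = 25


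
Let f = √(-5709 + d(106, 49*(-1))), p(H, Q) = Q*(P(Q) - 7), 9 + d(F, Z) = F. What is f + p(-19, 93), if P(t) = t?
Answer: 7998 + 2*I*√1403 ≈ 7998.0 + 74.913*I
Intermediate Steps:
d(F, Z) = -9 + F
p(H, Q) = Q*(-7 + Q) (p(H, Q) = Q*(Q - 7) = Q*(-7 + Q))
f = 2*I*√1403 (f = √(-5709 + (-9 + 106)) = √(-5709 + 97) = √(-5612) = 2*I*√1403 ≈ 74.913*I)
f + p(-19, 93) = 2*I*√1403 + 93*(-7 + 93) = 2*I*√1403 + 93*86 = 2*I*√1403 + 7998 = 7998 + 2*I*√1403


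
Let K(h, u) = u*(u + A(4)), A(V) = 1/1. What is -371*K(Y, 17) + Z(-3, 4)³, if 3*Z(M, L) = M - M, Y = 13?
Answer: -113526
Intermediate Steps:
Z(M, L) = 0 (Z(M, L) = (M - M)/3 = (⅓)*0 = 0)
A(V) = 1
K(h, u) = u*(1 + u) (K(h, u) = u*(u + 1) = u*(1 + u))
-371*K(Y, 17) + Z(-3, 4)³ = -6307*(1 + 17) + 0³ = -6307*18 + 0 = -371*306 + 0 = -113526 + 0 = -113526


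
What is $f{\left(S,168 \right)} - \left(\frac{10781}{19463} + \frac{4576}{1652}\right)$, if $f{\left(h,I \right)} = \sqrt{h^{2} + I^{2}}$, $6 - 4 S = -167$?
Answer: $- \frac{26718225}{8038219} + \frac{\sqrt{481513}}{4} \approx 170.15$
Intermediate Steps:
$S = \frac{173}{4}$ ($S = \frac{3}{2} - - \frac{167}{4} = \frac{3}{2} + \frac{167}{4} = \frac{173}{4} \approx 43.25$)
$f{\left(h,I \right)} = \sqrt{I^{2} + h^{2}}$
$f{\left(S,168 \right)} - \left(\frac{10781}{19463} + \frac{4576}{1652}\right) = \sqrt{168^{2} + \left(\frac{173}{4}\right)^{2}} - \left(\frac{10781}{19463} + \frac{4576}{1652}\right) = \sqrt{28224 + \frac{29929}{16}} - \left(10781 \cdot \frac{1}{19463} + 4576 \cdot \frac{1}{1652}\right) = \sqrt{\frac{481513}{16}} - \left(\frac{10781}{19463} + \frac{1144}{413}\right) = \frac{\sqrt{481513}}{4} - \frac{26718225}{8038219} = - \frac{26718225}{8038219} + \frac{\sqrt{481513}}{4}$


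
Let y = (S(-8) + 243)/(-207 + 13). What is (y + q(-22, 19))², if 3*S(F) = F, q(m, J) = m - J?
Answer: 604323889/338724 ≈ 1784.1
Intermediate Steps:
S(F) = F/3
y = -721/582 (y = ((⅓)*(-8) + 243)/(-207 + 13) = (-8/3 + 243)/(-194) = (721/3)*(-1/194) = -721/582 ≈ -1.2388)
(y + q(-22, 19))² = (-721/582 + (-22 - 1*19))² = (-721/582 + (-22 - 19))² = (-721/582 - 41)² = (-24583/582)² = 604323889/338724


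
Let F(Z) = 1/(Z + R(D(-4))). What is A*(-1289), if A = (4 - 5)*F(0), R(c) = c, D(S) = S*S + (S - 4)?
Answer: 1289/8 ≈ 161.13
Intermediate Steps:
D(S) = -4 + S + S² (D(S) = S² + (-4 + S) = -4 + S + S²)
F(Z) = 1/(8 + Z) (F(Z) = 1/(Z + (-4 - 4 + (-4)²)) = 1/(Z + (-4 - 4 + 16)) = 1/(Z + 8) = 1/(8 + Z))
A = -⅛ (A = (4 - 5)/(8 + 0) = -1/8 = -1*⅛ = -⅛ ≈ -0.12500)
A*(-1289) = -⅛*(-1289) = 1289/8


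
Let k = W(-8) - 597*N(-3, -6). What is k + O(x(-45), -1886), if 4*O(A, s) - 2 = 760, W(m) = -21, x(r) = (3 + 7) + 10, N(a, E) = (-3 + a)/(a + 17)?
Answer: 5955/14 ≈ 425.36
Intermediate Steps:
N(a, E) = (-3 + a)/(17 + a)
x(r) = 20 (x(r) = 10 + 10 = 20)
O(A, s) = 381/2 (O(A, s) = ½ + (¼)*760 = ½ + 190 = 381/2)
k = 1644/7 (k = -21 - 597*(-3 - 3)/(17 - 3) = -21 - 597*(-6)/14 = -21 - 597*(-3/7) = -21 + 1791/7 = 1644/7 ≈ 234.86)
k + O(x(-45), -1886) = 1644/7 + 381/2 = 5955/14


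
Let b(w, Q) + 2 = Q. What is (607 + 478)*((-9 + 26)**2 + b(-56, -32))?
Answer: 276675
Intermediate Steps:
b(w, Q) = -2 + Q
(607 + 478)*((-9 + 26)**2 + b(-56, -32)) = (607 + 478)*((-9 + 26)**2 + (-2 - 32)) = 1085*(17**2 - 34) = 1085*(289 - 34) = 1085*255 = 276675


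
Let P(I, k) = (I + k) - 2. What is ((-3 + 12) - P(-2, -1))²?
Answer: 196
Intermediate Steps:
P(I, k) = -2 + I + k
((-3 + 12) - P(-2, -1))² = ((-3 + 12) - (-2 - 2 - 1))² = (9 - 1*(-5))² = (9 + 5)² = 14² = 196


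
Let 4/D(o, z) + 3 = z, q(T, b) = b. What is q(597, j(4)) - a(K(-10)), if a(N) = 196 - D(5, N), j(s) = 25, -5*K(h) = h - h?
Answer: -517/3 ≈ -172.33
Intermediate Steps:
K(h) = 0 (K(h) = -(h - h)/5 = -⅕*0 = 0)
D(o, z) = 4/(-3 + z)
a(N) = 196 - 4/(-3 + N)
q(597, j(4)) - a(K(-10)) = 25 - 4*(-148 + 49*0)/(-3 + 0) = 25 - 4*(-148 + 0)/(-3) = 25 - 4*(-1)*(-148)/3 = 25 - 1*592/3 = 25 - 592/3 = -517/3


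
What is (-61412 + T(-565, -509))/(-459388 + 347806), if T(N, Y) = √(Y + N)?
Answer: 30706/55791 - I*√1074/111582 ≈ 0.55038 - 0.0002937*I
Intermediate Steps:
T(N, Y) = √(N + Y)
(-61412 + T(-565, -509))/(-459388 + 347806) = (-61412 + √(-565 - 509))/(-459388 + 347806) = (-61412 + √(-1074))/(-111582) = (-61412 + I*√1074)*(-1/111582) = 30706/55791 - I*√1074/111582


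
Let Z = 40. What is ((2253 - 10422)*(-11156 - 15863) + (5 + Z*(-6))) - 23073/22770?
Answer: 1675249430149/7590 ≈ 2.2072e+8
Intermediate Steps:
((2253 - 10422)*(-11156 - 15863) + (5 + Z*(-6))) - 23073/22770 = ((2253 - 10422)*(-11156 - 15863) + (5 + 40*(-6))) - 23073/22770 = (-8169*(-27019) + (5 - 240)) - 23073*1/22770 = (220718211 - 235) - 7691/7590 = 220717976 - 7691/7590 = 1675249430149/7590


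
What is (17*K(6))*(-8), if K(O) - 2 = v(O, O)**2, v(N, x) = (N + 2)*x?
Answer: -313616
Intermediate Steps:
v(N, x) = x*(2 + N) (v(N, x) = (2 + N)*x = x*(2 + N))
K(O) = 2 + O**2*(2 + O)**2 (K(O) = 2 + (O*(2 + O))**2 = 2 + O**2*(2 + O)**2)
(17*K(6))*(-8) = (17*(2 + 6**2*(2 + 6)**2))*(-8) = (17*(2 + 36*8**2))*(-8) = (17*(2 + 36*64))*(-8) = (17*(2 + 2304))*(-8) = (17*2306)*(-8) = 39202*(-8) = -313616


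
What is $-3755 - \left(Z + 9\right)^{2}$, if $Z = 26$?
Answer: $-4980$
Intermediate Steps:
$-3755 - \left(Z + 9\right)^{2} = -3755 - \left(26 + 9\right)^{2} = -3755 - 35^{2} = -3755 - 1225 = -4980$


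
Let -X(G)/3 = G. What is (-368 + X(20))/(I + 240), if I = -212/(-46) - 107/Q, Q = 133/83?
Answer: -1309252/543995 ≈ -2.4067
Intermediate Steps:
Q = 133/83 (Q = 133*(1/83) = 133/83 ≈ 1.6024)
X(G) = -3*G
I = -190165/3059 (I = -212/(-46) - 107/133/83 = -212*(-1/46) - 107*83/133 = 106/23 - 8881/133 = -190165/3059 ≈ -62.166)
(-368 + X(20))/(I + 240) = (-368 - 3*20)/(-190165/3059 + 240) = (-368 - 60)/(543995/3059) = -428*3059/543995 = -1309252/543995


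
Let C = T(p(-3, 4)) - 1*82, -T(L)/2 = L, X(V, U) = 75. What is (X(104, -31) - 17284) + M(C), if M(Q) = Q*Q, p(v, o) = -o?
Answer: -11733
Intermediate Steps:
T(L) = -2*L
C = -74 (C = -(-2)*4 - 1*82 = -2*(-4) - 82 = 8 - 82 = -74)
M(Q) = Q**2
(X(104, -31) - 17284) + M(C) = (75 - 17284) + (-74)**2 = -17209 + 5476 = -11733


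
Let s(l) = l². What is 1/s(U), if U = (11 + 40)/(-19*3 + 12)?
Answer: 225/289 ≈ 0.77855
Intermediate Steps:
U = -17/15 (U = 51/(-57 + 12) = 51/(-45) = 51*(-1/45) = -17/15 ≈ -1.1333)
1/s(U) = 1/((-17/15)²) = 1/(289/225) = 225/289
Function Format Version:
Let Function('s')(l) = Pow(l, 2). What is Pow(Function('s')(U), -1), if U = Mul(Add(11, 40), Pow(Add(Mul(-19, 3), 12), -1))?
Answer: Rational(225, 289) ≈ 0.77855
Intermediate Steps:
U = Rational(-17, 15) (U = Mul(51, Pow(Add(-57, 12), -1)) = Mul(51, Pow(-45, -1)) = Mul(51, Rational(-1, 45)) = Rational(-17, 15) ≈ -1.1333)
Pow(Function('s')(U), -1) = Pow(Pow(Rational(-17, 15), 2), -1) = Pow(Rational(289, 225), -1) = Rational(225, 289)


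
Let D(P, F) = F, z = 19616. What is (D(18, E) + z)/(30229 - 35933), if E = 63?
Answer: -19679/5704 ≈ -3.4500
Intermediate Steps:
(D(18, E) + z)/(30229 - 35933) = (63 + 19616)/(30229 - 35933) = 19679/(-5704) = 19679*(-1/5704) = -19679/5704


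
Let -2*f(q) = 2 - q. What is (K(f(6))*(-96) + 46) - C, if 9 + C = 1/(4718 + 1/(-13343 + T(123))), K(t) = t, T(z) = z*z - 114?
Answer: -1080725761/7888497 ≈ -137.00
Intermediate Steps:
T(z) = -114 + z² (T(z) = z² - 114 = -114 + z²)
f(q) = -1 + q/2 (f(q) = -(2 - q)/2 = -1 + q/2)
C = -70994801/7888497 (C = -9 + 1/(4718 + 1/(-13343 + (-114 + 123²))) = -9 + 1/(4718 + 1/(-13343 + (-114 + 15129))) = -9 + 1/(4718 + 1/(-13343 + 15015)) = -9 + 1/(4718 + 1/1672) = -9 + 1/(7888497/1672) = -9 + 1672/7888497 = -70994801/7888497 ≈ -8.9998)
(K(f(6))*(-96) + 46) - C = ((-1 + (½)*6)*(-96) + 46) - 1*(-70994801/7888497) = ((-1 + 3)*(-96) + 46) + 70994801/7888497 = (2*(-96) + 46) + 70994801/7888497 = (-192 + 46) + 70994801/7888497 = -146 + 70994801/7888497 = -1080725761/7888497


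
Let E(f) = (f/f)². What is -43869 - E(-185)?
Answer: -43870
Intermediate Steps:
E(f) = 1 (E(f) = 1² = 1)
-43869 - E(-185) = -43869 - 1*1 = -43869 - 1 = -43870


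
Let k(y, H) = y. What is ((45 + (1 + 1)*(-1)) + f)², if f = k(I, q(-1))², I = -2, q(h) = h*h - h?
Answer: 2209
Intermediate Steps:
q(h) = h² - h
f = 4 (f = (-2)² = 4)
((45 + (1 + 1)*(-1)) + f)² = ((45 + (1 + 1)*(-1)) + 4)² = ((45 + 2*(-1)) + 4)² = ((45 - 2) + 4)² = (43 + 4)² = 47² = 2209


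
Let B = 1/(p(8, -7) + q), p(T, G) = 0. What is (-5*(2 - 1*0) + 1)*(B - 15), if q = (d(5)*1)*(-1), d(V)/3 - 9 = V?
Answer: 1893/14 ≈ 135.21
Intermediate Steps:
d(V) = 27 + 3*V
q = -42 (q = ((27 + 3*5)*1)*(-1) = ((27 + 15)*1)*(-1) = (42*1)*(-1) = 42*(-1) = -42)
B = -1/42 (B = 1/(0 - 42) = 1/(-42) = -1/42 ≈ -0.023810)
(-5*(2 - 1*0) + 1)*(B - 15) = (-5*(2 - 1*0) + 1)*(-1/42 - 15) = (-5*(2 + 0) + 1)*(-631/42) = (-5*2 + 1)*(-631/42) = (-10 + 1)*(-631/42) = -9*(-631/42) = 1893/14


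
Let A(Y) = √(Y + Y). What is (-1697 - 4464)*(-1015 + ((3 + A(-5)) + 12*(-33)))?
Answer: 8674688 - 6161*I*√10 ≈ 8.6747e+6 - 19483.0*I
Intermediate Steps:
A(Y) = √2*√Y (A(Y) = √(2*Y) = √2*√Y)
(-1697 - 4464)*(-1015 + ((3 + A(-5)) + 12*(-33))) = (-1697 - 4464)*(-1015 + ((3 + √2*√(-5)) + 12*(-33))) = -6161*(-1015 + ((3 + √2*(I*√5)) - 396)) = -6161*(-1015 + ((3 + I*√10) - 396)) = -6161*(-1015 + (-393 + I*√10)) = -6161*(-1408 + I*√10) = 8674688 - 6161*I*√10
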